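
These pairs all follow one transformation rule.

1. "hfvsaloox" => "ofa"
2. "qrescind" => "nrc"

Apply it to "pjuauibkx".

Looking at the pairs, the operation is to move the last 3 characters to the front (rotate right by 3), then keep one character in every 3, starting at position 2 (positions 2nd, 5th, 8th, ...).
"pjuauibkx" → "kju".

kju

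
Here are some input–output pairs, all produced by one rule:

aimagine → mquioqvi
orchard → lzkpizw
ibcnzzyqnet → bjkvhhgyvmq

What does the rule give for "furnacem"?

The rule is to shift every letter 8 places forward in the alphabet (wrapping around), then swap the first and last characters.
Working it through for "furnacem": intermediate "nczvikmu", final "uczvikmn".
(Check on "orchard": → "wzkpizl" → "lzkpizw" ✓)

uczvikmn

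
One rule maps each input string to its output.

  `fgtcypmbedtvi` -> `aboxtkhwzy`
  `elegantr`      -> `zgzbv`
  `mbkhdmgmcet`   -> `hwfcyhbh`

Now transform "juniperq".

epidk

The pattern: shift every letter 5 places backward in the alphabet (wrapping around), then delete the last 3 characters.
On "juniperq": the first step gives "epidkzml", and the second then gives "epidk".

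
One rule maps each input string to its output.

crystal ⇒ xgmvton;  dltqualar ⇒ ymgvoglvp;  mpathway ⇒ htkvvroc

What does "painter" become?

kmvzdoi

Each output is the input with this applied: shift every letter 5 places backward in the alphabet (wrapping around), then take characters alternately from the front and the back (1st, last, 2nd, 2nd-last, ...).
Working it through for "painter": intermediate "kvdiozm", final "kmvzdoi".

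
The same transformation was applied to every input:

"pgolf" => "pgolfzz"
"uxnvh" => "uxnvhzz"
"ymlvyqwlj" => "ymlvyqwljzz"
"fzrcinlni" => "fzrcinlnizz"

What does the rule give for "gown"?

In each case the input is transformed by: append "zz".
Applying that to "gown" gives "gownzz".

gownzz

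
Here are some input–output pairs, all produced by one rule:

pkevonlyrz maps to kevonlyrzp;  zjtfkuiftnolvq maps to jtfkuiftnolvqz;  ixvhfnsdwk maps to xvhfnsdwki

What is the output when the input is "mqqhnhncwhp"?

Looking at the pairs, the operation is to move the first character to the end.
"mqqhnhncwhp" → "qqhnhncwhpm".

qqhnhncwhpm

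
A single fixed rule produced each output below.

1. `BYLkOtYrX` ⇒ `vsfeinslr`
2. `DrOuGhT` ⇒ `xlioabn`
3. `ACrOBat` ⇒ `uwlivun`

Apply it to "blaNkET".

vfuheyn

In each case the input is transformed by: shift every letter 6 places backward in the alphabet (wrapping around), then convert every letter to lowercase.
For "blaNkET", step one produces "vfuHeYN"; step two turns that into "vfuheyn".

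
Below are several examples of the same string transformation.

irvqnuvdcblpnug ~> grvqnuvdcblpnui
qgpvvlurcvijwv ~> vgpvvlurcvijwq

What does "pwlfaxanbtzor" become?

rwlfaxanbtzop

Looking at the pairs, the operation is to swap the first and last characters.
"pwlfaxanbtzor" → "rwlfaxanbtzop".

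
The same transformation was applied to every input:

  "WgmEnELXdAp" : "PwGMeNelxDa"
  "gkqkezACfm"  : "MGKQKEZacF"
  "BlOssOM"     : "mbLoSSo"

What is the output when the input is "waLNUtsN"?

nWAlnuTS

Each output is the input with this applied: move the last character to the front, then flip the case of every letter.
Applying that to "waLNUtsN" gives "nWAlnuTS".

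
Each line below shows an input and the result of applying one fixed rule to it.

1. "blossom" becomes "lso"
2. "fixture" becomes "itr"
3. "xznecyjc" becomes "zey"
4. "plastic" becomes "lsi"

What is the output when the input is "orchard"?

In each case the input is transformed by: delete the last character, then keep every other character starting from the second (positions 2nd, 4th, 6th, ...).
Starting from "orchard": after the first operation, "orchar"; after the second, "rhr".

rhr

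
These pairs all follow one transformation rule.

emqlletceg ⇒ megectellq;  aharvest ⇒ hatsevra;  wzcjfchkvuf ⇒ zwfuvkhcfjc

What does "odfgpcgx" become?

doxgcpgf

What's happening: move the first 2 characters to the end (rotate left by 2), then reverse the string.
Applying that to "odfgpcgx" gives "doxgcpgf".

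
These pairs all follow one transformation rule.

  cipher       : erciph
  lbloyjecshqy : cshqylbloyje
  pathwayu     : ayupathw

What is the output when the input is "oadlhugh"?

Rule — move the first character to the end, then swap the front and back halves of the string.
So "oadlhugh" becomes "ughoadlh".

ughoadlh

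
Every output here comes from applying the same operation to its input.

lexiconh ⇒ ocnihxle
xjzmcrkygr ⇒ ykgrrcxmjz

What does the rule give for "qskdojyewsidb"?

isdwbeqysjkod

The rule is to move the last 3 characters to the front (rotate right by 3), then take characters alternately from the front and the back (1st, last, 2nd, 2nd-last, ...).
Applying both steps to "qskdojyewsidb": "idbqskdojyews", then "isdwbeqysjkod".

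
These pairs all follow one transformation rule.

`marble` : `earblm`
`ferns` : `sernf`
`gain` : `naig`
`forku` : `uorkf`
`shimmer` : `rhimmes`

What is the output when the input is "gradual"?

In each case the input is transformed by: swap the first and last characters.
"gradual" → "lraduag".

lraduag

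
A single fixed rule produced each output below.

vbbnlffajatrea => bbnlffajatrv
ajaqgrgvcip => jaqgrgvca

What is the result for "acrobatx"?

The rule is to delete the last 2 characters, then move the first character to the end.
Applying both steps to "acrobatx": "acroba", then "crobaa".

crobaa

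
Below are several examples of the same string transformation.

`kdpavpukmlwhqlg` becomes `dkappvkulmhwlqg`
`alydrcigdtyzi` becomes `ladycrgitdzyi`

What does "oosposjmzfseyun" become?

oopssomjfzesuyn

What's happening: swap each adjacent pair of characters (1↔2, 3↔4, ...).
So "oosposjmzfseyun" becomes "oopssomjfzesuyn".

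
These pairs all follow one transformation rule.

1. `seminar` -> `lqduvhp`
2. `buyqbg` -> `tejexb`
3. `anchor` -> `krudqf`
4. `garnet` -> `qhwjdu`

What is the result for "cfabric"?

eulffid

The transformation: move the first 3 characters to the end (rotate left by 3), then shift every letter 3 places forward in the alphabet (wrapping around).
Starting from "cfabric": after the first operation, "briccfa"; after the second, "eulffid".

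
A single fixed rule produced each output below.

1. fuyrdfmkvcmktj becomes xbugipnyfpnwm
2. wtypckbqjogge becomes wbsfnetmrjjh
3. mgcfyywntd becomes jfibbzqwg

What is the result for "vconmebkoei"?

Each output is the input with this applied: delete the first character, then shift every letter 3 places forward in the alphabet (wrapping around).
So "vconmebkoei" becomes "frqphenrhl".
(Check on "wtypckbqjogge": → "typckbqjogge" → "wbsfnetmrjjh" ✓)

frqphenrhl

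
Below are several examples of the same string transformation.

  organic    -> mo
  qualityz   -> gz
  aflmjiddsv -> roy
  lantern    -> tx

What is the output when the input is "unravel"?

xk

The pattern: keep one character in every 3, starting at position 3 (positions 3rd, 6th, 9th, ...), then shift every letter 6 places forward in the alphabet (wrapping around).
Working it through for "unravel": intermediate "re", final "xk".
(Check on "aflmjiddsv": → "lis" → "roy" ✓)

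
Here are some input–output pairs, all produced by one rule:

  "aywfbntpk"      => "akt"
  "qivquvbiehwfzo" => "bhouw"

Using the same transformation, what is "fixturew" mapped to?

Rule — sort the characters into alphabetical order, then keep one character in every 3, starting at position 1 (positions 1st, 4th, 7th, ...).
On "fixturew": the first step gives "efirtuwx", and the second then gives "erw".

erw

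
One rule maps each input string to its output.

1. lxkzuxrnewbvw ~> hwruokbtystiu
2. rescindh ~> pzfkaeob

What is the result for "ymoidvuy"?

Rule — move the first 2 characters to the end (rotate left by 2), then shift every letter 3 places backward in the alphabet (wrapping around).
Starting from "ymoidvuy": after the first operation, "oidvuyym"; after the second, "lfasrvvj".

lfasrvvj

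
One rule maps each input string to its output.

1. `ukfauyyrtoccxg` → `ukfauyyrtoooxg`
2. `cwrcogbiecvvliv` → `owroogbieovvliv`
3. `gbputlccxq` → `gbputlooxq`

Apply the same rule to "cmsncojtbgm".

Rule — replace every "c" with "o".
So "cmsncojtbgm" becomes "omsnoojtbgm".

omsnoojtbgm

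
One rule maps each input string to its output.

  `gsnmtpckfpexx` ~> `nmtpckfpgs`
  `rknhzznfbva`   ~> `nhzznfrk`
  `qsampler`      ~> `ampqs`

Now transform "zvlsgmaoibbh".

The pattern: delete the last 3 characters, then move the first 2 characters to the end (rotate left by 2).
For "zvlsgmaoibbh", step one produces "zvlsgmaoi"; step two turns that into "lsgmaoizv".

lsgmaoizv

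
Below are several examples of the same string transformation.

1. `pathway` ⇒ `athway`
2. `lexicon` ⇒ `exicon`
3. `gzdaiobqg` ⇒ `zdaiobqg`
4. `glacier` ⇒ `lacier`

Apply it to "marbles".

arbles

In each case the input is transformed by: delete the first character.
Doing the same to "marbles": "arbles".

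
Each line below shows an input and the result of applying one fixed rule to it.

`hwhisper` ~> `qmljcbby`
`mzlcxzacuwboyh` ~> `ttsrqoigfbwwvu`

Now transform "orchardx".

Looking at the pairs, the operation is to sort the characters into reverse alphabetical order, then shift every letter 6 places backward in the alphabet (wrapping around).
"orchardx" → "xrrohdca" → "rllibxwu".
(Check on "hwhisper": → "wsrpihhe" → "qmljcbby" ✓)

rllibxwu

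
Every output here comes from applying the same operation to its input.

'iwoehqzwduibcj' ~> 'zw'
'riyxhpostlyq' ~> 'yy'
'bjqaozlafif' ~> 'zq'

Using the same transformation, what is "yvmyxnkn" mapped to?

Each output is the input with this applied: sort the characters into reverse alphabetical order, then keep only the first 2 characters.
"yvmyxnkn" → "yyxvnnmk" → "yy".

yy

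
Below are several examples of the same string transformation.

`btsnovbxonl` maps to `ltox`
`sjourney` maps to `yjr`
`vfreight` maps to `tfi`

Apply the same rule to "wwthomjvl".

The rule is to keep one character in every 3, starting at position 2 (positions 2nd, 5th, 8th, ...), then move the last character to the front.
Starting from "wwthomjvl": after the first operation, "wov"; after the second, "vwo".

vwo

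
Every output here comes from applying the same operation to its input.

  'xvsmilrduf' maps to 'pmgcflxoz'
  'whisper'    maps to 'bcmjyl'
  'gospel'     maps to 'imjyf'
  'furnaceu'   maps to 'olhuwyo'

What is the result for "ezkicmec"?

The pattern: delete the first character, then shift every letter 6 places backward in the alphabet (wrapping around).
Starting from "ezkicmec": after the first operation, "zkicmec"; after the second, "tecwgyw".

tecwgyw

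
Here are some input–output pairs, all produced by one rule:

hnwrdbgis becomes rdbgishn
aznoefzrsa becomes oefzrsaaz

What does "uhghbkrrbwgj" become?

hbkrrbwgjuh

The pattern: move the first 2 characters to the end (rotate left by 2), then delete the first character.
"uhghbkrrbwgj" → "ghbkrrbwgjuh" → "hbkrrbwgjuh".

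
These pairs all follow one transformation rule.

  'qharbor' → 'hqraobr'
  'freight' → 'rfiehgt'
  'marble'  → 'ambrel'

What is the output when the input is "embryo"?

merboy

Each output is the input with this applied: swap each adjacent pair of characters (1↔2, 3↔4, ...).
On "embryo" that produces "merboy".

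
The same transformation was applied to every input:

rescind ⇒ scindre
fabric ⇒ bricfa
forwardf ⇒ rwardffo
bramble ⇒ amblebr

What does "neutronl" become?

Looking at the pairs, the operation is to move the first 2 characters to the end (rotate left by 2).
"neutronl" → "utronlne".

utronlne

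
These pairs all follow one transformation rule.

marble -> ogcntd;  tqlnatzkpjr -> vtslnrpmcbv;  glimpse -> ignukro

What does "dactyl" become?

Each output is the input with this applied: take characters alternately from the front and the back (1st, last, 2nd, 2nd-last, ...), then shift every letter 2 places forward in the alphabet (wrapping around).
On "dactyl": the first step gives "dlayct", and the second then gives "fncaev".

fncaev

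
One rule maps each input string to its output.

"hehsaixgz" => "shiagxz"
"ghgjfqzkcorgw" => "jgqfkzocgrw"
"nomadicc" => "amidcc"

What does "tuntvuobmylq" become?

In each case the input is transformed by: swap each adjacent pair of characters (1↔2, 3↔4, ...), then delete the first 2 characters.
Working it through for "tuntvuobmylq": intermediate "uttnuvboymql", final "tnuvboymql".

tnuvboymql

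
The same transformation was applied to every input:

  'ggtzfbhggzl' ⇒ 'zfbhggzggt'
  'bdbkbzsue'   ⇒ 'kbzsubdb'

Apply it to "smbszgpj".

szgpsmb

What's happening: delete the last character, then move the first 3 characters to the end (rotate left by 3).
Applying both steps to "smbszgpj": "smbszgp", then "szgpsmb".
(Check on "bdbkbzsue": → "bdbkbzsu" → "kbzsubdb" ✓)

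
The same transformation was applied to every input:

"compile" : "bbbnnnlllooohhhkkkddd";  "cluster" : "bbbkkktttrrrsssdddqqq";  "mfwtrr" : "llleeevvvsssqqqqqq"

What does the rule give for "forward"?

eeennnqqqvvvzzzqqqccc

Each output is the input with this applied: shift every letter 1 place backward in the alphabet (wrapping around), then repeat every character 3 times.
Applying both steps to "forward": "enqvzqc", then "eeennnqqqvvvzzzqqqccc".
(Check on "cluster": → "bktrsdq" → "bbbkkktttrrrsssdddqqq" ✓)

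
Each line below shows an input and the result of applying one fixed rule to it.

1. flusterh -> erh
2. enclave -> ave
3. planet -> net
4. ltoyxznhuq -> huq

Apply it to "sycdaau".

The transformation: keep only the last 3 characters.
"sycdaau" → "aau".

aau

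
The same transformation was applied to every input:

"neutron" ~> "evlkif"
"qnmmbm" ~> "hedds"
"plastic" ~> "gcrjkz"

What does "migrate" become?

In each case the input is transformed by: shift every letter 9 places backward in the alphabet (wrapping around), then delete the last character.
Starting from "migrate": after the first operation, "dzxirkv"; after the second, "dzxirk".

dzxirk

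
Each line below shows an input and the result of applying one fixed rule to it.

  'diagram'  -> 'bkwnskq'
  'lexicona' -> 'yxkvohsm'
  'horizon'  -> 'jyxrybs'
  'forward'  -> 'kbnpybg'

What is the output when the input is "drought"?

qrdnbye

In each case the input is transformed by: move the last 3 characters to the front (rotate right by 3), then shift every letter 10 places forward in the alphabet (wrapping around).
"drought" → "qrdnbye".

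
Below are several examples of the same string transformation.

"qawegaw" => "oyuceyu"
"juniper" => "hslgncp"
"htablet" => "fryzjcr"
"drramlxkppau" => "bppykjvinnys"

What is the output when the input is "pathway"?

nyrfuyw

In each case the input is transformed by: shift every letter 2 places backward in the alphabet (wrapping around).
On "pathway" that produces "nyrfuyw".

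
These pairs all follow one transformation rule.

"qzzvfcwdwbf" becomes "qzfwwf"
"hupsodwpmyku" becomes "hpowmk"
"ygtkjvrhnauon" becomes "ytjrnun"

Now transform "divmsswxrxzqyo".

The pattern: keep every other character starting from the first (positions 1st, 3rd, 5th, ...).
On "divmsswxrxzqyo" that produces "dvswrzy".

dvswrzy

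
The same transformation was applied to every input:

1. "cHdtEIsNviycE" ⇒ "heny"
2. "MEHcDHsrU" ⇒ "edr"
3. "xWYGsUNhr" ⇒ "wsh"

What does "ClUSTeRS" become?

What's happening: keep one character in every 3, starting at position 2 (positions 2nd, 5th, 8th, ...), then convert every letter to lowercase.
For "ClUSTeRS", step one produces "lTS"; step two turns that into "lts".

lts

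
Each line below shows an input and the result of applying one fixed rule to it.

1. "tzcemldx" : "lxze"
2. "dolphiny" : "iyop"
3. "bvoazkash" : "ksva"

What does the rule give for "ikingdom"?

The pattern: keep every other character starting from the second (positions 2nd, 4th, 6th, ...), then swap the front and back halves of the string.
"ikingdom" → "kndm" → "dmkn".

dmkn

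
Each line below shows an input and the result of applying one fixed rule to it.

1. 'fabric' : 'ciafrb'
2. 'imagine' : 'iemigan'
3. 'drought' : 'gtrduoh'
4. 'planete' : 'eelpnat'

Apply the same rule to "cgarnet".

The rule is to swap each adjacent pair of characters (1↔2, 3↔4, ...), then move the last 2 characters to the front (rotate right by 2).
Starting from "cgarnet": after the first operation, "gcraent"; after the second, "ntgcrae".

ntgcrae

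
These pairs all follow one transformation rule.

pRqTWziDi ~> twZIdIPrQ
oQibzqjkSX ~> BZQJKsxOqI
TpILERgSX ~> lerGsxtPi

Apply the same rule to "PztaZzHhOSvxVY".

AzZhHosVXvypZT

In each case the input is transformed by: flip the case of every letter, then move the first 3 characters to the end (rotate left by 3).
Starting from "PztaZzHhOSvxVY": after the first operation, "pZTAzZhHosVXvy"; after the second, "AzZhHosVXvypZT".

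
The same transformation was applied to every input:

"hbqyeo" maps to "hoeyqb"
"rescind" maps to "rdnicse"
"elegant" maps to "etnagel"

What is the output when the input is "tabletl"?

The pattern: move the first character to the end, then reverse the string.
Working it through for "tabletl": intermediate "abletlt", final "tltelba".

tltelba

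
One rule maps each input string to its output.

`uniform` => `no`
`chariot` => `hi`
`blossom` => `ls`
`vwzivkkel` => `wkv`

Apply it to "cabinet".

an

In each case the input is transformed by: take characters alternately from the front and the back (1st, last, 2nd, 2nd-last, ...), then keep one character in every 3, starting at position 3 (positions 3rd, 6th, 9th, ...).
Doing the same to "cabinet": "an".
(Check on "vwzivkkel": → "vlwezkikv" → "wkv" ✓)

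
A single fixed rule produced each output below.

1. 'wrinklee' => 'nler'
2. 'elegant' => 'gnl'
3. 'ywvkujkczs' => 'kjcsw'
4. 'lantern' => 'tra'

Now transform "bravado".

What's happening: keep every other character starting from the second (positions 2nd, 4th, 6th, ...), then move the first character to the end.
On "bravado": the first step gives "rvd", and the second then gives "vdr".

vdr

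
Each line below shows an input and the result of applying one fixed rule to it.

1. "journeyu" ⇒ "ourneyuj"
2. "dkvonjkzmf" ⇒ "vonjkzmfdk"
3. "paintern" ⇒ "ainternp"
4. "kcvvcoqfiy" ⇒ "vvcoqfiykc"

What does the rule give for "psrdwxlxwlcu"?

dwxlxwlcupsr

Each output is the input with this applied: move the last 3 characters to the front (rotate right by 3), then swap the front and back halves of the string.
"psrdwxlxwlcu" → "lcupsrdwxlxw" → "dwxlxwlcupsr".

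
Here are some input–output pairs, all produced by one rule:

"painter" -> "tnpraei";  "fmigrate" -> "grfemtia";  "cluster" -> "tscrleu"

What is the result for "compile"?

The transformation: take characters alternately from the front and the back (1st, last, 2nd, 2nd-last, ...), then move the last 2 characters to the front (rotate right by 2).
For "compile", step one produces "ceolmip"; step two turns that into "ipceolm".
(Check on "cluster": → "crleuts" → "tscrleu" ✓)

ipceolm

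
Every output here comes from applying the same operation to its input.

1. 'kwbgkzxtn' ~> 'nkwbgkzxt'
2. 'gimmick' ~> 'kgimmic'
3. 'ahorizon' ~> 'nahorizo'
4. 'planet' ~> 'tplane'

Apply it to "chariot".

tchario

In each case the input is transformed by: move the last character to the front.
For "chariot" the result is "tchario".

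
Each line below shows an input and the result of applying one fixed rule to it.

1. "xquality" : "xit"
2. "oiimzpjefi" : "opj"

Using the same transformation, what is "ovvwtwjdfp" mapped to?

The transformation: swap each adjacent pair of characters (1↔2, 3↔4, ...), then keep one character in every 3, starting at position 2 (positions 2nd, 5th, 8th, ...).
On "ovvwtwjdfp" that produces "owj".

owj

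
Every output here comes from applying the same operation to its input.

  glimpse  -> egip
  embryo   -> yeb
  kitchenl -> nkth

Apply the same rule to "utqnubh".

huqu

Looking at the pairs, the operation is to keep every other character starting from the first (positions 1st, 3rd, 5th, ...), then move the last character to the front.
Starting from "utqnubh": after the first operation, "uquh"; after the second, "huqu".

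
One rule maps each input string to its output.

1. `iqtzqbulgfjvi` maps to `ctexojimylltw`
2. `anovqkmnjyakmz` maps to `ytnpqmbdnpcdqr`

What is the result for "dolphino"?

The pattern: move the first 3 characters to the end (rotate left by 3), then shift every letter 3 places forward in the alphabet (wrapping around).
So "dolphino" becomes "sklqrgro".

sklqrgro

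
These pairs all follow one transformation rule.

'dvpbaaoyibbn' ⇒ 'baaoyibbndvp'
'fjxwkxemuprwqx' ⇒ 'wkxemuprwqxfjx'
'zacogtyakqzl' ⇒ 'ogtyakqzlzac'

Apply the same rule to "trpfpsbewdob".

fpsbewdobtrp

Each output is the input with this applied: move the first 3 characters to the end (rotate left by 3).
For "trpfpsbewdob" the result is "fpsbewdobtrp".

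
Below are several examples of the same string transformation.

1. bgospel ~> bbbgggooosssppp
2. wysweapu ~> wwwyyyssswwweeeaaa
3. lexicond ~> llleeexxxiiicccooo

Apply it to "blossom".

Looking at the pairs, the operation is to delete the last 2 characters, then repeat every character 3 times.
On "blossom" that produces "bbblllooossssss".

bbblllooossssss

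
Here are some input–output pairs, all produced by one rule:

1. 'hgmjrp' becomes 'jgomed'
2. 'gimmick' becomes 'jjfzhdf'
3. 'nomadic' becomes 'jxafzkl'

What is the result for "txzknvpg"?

whksmdqu

Each output is the input with this applied: shift every letter 3 places backward in the alphabet (wrapping around), then move the first 2 characters to the end (rotate left by 2).
Applying that to "txzknvpg" gives "whksmdqu".
(Check on "gimmick": → "dfjjfzh" → "jjfzhdf" ✓)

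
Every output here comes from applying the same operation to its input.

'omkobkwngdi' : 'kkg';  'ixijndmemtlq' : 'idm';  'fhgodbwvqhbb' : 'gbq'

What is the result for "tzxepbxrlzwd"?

The rule is to delete the last 2 characters, then keep one character in every 3, starting at position 3 (positions 3rd, 6th, 9th, ...).
Starting from "tzxepbxrlzwd": after the first operation, "tzxepbxrlz"; after the second, "xbl".
(Check on "fhgodbwvqhbb": → "fhgodbwvqh" → "gbq" ✓)

xbl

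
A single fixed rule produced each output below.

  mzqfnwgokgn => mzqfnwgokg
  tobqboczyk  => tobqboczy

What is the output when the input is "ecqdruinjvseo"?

ecqdruinjvse

Rule — delete the last character.
Doing the same to "ecqdruinjvseo": "ecqdruinjvse".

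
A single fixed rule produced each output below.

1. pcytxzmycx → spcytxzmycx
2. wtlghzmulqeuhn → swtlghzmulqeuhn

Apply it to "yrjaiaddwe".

The transformation: prepend "s".
Applying that to "yrjaiaddwe" gives "syrjaiaddwe".

syrjaiaddwe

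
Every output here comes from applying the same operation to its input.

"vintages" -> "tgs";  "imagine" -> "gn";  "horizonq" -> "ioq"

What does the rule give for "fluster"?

Each output is the input with this applied: delete the first 2 characters, then keep every other character starting from the second (positions 2nd, 4th, 6th, ...).
Starting from "fluster": after the first operation, "uster"; after the second, "se".

se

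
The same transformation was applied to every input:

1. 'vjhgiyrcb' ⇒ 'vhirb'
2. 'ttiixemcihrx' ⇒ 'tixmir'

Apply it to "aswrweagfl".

awwaf

What's happening: keep every other character starting from the first (positions 1st, 3rd, 5th, ...).
Doing the same to "aswrweagfl": "awwaf".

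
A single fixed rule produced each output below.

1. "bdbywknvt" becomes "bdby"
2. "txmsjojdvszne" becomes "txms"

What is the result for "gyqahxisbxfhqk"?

gyqa

Each output is the input with this applied: keep only the first 4 characters.
For "gyqahxisbxfhqk" the result is "gyqa".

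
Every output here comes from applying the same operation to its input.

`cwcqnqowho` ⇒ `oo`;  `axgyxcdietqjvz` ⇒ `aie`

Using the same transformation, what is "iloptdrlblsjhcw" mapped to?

The rule is to keep only the vowels.
So "iloptdrlblsjhcw" becomes "io".

io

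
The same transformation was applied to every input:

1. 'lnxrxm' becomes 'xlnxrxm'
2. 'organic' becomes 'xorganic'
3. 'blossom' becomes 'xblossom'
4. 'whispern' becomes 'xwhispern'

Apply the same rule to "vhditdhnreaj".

The rule is to prepend "x".
For "vhditdhnreaj" the result is "xvhditdhnreaj".

xvhditdhnreaj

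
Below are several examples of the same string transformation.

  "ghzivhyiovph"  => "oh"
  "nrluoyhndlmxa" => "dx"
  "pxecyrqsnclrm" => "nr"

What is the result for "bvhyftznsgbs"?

The pattern: keep one character in every 3, starting at position 3 (positions 3rd, 6th, 9th, ...), then delete the first 2 characters.
For "bvhyftznsgbs", step one produces "htss"; step two turns that into "ss".

ss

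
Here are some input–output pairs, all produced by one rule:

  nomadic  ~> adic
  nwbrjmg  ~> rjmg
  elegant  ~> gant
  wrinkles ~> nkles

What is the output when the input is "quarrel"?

rrel

The rule is to delete the first 3 characters.
Doing the same to "quarrel": "rrel".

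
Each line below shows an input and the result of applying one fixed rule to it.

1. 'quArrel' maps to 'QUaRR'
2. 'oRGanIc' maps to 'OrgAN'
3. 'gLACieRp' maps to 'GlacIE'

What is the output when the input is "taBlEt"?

TAbL

In each case the input is transformed by: flip the case of every letter, then delete the last 2 characters.
Working it through for "taBlEt": intermediate "TAbLeT", final "TAbL".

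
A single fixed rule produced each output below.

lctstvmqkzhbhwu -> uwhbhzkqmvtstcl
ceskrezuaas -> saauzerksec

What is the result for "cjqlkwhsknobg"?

Rule — reverse the string.
Applying that to "cjqlkwhsknobg" gives "gbonkshwklqjc".

gbonkshwklqjc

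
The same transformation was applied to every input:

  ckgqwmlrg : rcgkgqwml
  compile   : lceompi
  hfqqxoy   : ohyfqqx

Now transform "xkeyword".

rxdkeywo

Rule — swap the first and last characters, then move the last 2 characters to the front (rotate right by 2).
Doing the same to "xkeyword": "rxdkeywo".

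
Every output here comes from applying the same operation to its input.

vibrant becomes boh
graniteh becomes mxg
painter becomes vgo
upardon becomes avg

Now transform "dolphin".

Rule — shift every letter 6 places forward in the alphabet (wrapping around), then keep only the first 3 characters.
"dolphin" → "jurvnot" → "jur".
(Check on "vibrant": → "bohxgtz" → "boh" ✓)

jur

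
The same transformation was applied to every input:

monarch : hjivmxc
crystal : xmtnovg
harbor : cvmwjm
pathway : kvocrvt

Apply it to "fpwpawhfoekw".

The rule is to shift every letter 5 places backward in the alphabet (wrapping around).
"fpwpawhfoekw" → "akrkvrcajzfr".

akrkvrcajzfr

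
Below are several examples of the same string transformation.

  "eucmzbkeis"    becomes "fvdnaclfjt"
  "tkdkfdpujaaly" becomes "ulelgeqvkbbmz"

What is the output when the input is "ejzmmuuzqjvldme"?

The rule is to shift every letter 1 place forward in the alphabet (wrapping around).
Doing the same to "ejzmmuuzqjvldme": "fkannvvarkwmenf".

fkannvvarkwmenf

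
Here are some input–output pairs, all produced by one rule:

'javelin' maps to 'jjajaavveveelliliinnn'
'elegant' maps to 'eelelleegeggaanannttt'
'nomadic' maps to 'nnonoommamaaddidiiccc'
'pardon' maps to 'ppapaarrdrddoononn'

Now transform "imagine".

iimimmaagaggiininneee

Each output is the input with this applied: repeat every character 3 times, then swap each adjacent pair of characters (1↔2, 3↔4, ...).
Applying both steps to "imagine": "iiimmmaaagggiiinnneee", then "iimimmaagaggiininneee".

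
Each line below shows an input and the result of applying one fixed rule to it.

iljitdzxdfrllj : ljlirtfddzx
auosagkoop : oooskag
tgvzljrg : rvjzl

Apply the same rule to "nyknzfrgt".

Each output is the input with this applied: take characters alternately from the front and the back (1st, last, 2nd, 2nd-last, ...), then delete the first 3 characters.
"nyknzfrgt" → "ntygkrnfz" → "gkrnfz".

gkrnfz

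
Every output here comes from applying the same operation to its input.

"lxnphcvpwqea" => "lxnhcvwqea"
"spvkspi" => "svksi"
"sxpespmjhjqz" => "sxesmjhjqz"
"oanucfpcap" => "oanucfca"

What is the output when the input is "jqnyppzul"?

Each output is the input with this applied: remove every "p".
"jqnyppzul" → "jqnyzul".

jqnyzul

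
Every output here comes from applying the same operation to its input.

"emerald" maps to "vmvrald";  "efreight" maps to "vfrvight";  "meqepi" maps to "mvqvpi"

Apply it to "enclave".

Looking at the pairs, the operation is to replace every "e" with "v".
"enclave" → "vnclavv".

vnclavv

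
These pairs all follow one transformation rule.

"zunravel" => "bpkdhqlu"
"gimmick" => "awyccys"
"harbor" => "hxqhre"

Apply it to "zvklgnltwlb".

The pattern: shift every letter 10 places backward in the alphabet (wrapping around), then move the last character to the front.
For "zvklgnltwlb" the result is "rplabwdbjmb".

rplabwdbjmb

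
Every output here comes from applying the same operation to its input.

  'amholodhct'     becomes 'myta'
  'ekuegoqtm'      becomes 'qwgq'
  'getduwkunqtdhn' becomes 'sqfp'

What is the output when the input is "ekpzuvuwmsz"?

qwbl

What's happening: shift every letter 12 places forward in the alphabet (wrapping around), then keep only the first 4 characters.
Applying both steps to "ekpzuvuwmsz": "qwblghgiyel", then "qwbl".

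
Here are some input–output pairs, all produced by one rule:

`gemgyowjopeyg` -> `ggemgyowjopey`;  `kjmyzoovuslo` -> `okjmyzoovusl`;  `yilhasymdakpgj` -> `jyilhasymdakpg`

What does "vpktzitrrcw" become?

In each case the input is transformed by: move the last character to the front.
"vpktzitrrcw" → "wvpktzitrrc".

wvpktzitrrc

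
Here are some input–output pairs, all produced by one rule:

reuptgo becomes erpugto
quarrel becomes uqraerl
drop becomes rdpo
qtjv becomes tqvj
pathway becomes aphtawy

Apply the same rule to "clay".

lcya

The rule is to swap each adjacent pair of characters (1↔2, 3↔4, ...).
So "clay" becomes "lcya".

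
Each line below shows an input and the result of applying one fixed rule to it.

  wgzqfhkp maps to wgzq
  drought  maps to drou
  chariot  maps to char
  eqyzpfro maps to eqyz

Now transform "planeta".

plan

Looking at the pairs, the operation is to keep only the first 4 characters.
So "planeta" becomes "plan".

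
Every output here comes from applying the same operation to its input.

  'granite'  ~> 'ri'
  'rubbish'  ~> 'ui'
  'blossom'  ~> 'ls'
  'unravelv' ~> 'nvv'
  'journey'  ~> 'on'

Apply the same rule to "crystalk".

The pattern: keep one character in every 3, starting at position 2 (positions 2nd, 5th, 8th, ...).
Doing the same to "crystalk": "rtk".

rtk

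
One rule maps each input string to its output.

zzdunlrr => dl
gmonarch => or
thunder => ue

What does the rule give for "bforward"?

What's happening: keep one character in every 3, starting at position 3 (positions 3rd, 6th, 9th, ...).
For "bforward" the result is "oa".

oa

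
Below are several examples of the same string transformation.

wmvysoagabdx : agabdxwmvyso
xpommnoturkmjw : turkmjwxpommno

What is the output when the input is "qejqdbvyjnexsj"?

The transformation: swap the front and back halves of the string.
"qejqdbvyjnexsj" → "yjnexsjqejqdbv".

yjnexsjqejqdbv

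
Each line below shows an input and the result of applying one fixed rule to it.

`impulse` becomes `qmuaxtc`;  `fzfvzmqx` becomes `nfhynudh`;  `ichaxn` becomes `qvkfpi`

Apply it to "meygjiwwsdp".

uxmlgaoereq

Rule — shift every letter 8 places forward in the alphabet (wrapping around), then take characters alternately from the front and the back (1st, last, 2nd, 2nd-last, ...).
"meygjiwwsdp" → "umgorqeealx" → "uxmlgaoereq".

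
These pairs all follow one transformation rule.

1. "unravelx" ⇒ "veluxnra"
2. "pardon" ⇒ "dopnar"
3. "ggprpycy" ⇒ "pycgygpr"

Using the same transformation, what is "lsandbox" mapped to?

In each case the input is transformed by: swap the first and last characters, then swap the front and back halves of the string.
On "lsandbox": the first step gives "xsandbol", and the second then gives "dbolxsan".

dbolxsan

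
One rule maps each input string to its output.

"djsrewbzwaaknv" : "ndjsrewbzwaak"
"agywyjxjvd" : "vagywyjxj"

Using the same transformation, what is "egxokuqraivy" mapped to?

vegxokuqrai

The transformation: delete the last character, then move the last character to the front.
Applying that to "egxokuqraivy" gives "vegxokuqrai".
(Check on "djsrewbzwaaknv": → "djsrewbzwaakn" → "ndjsrewbzwaak" ✓)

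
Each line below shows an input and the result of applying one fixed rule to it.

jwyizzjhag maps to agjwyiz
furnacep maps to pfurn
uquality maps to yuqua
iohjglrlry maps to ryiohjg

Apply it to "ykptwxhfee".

The transformation: swap the front and back halves of the string, then delete the first 3 characters.
Starting from "ykptwxhfee": after the first operation, "xhfeeykptw"; after the second, "eeykptw".
(Check on "jwyizzjhag": → "zjhagjwyiz" → "agjwyiz" ✓)

eeykptw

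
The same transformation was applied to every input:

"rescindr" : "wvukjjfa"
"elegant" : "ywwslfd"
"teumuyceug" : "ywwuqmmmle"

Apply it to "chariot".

zusljga

The pattern: shift every letter 8 places backward in the alphabet (wrapping around), then sort the characters into reverse alphabetical order.
For "chariot", step one produces "uzsjagl"; step two turns that into "zusljga".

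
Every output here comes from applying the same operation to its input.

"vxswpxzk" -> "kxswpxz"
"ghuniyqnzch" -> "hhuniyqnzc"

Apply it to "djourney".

The rule is to delete the first character, then move the last character to the front.
"djourney" → "journey" → "yjourne".

yjourne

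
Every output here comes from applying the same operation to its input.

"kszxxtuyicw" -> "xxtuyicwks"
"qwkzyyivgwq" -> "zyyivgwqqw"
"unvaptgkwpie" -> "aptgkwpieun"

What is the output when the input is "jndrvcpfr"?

rvcpfrjn

Looking at the pairs, the operation is to move the first 2 characters to the end (rotate left by 2), then delete the first character.
Working it through for "jndrvcpfr": intermediate "drvcpfrjn", final "rvcpfrjn".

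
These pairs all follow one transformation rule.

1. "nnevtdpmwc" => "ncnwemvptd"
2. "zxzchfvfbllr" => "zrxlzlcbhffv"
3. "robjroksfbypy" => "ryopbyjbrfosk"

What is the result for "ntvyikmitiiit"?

Looking at the pairs, the operation is to take characters alternately from the front and the back (1st, last, 2nd, 2nd-last, ...).
Doing the same to "ntvyikmitiiit": "nttiviyiitkim".

nttiviyiitkim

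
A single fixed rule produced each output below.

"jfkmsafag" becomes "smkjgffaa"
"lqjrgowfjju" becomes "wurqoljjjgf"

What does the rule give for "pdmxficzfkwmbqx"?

The transformation: sort the characters into reverse alphabetical order.
Doing the same to "pdmxficzfkwmbqx": "zxxwqpmmkiffdcb".

zxxwqpmmkiffdcb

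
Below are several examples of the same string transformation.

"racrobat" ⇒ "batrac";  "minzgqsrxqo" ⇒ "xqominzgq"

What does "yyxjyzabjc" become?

Looking at the pairs, the operation is to move the last 3 characters to the front (rotate right by 3), then delete the last 2 characters.
Starting from "yyxjyzabjc": after the first operation, "bjcyyxjyza"; after the second, "bjcyyxjy".

bjcyyxjy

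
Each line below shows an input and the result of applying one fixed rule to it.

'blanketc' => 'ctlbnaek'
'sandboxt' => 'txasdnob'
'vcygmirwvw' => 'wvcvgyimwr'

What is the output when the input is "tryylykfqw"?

Looking at the pairs, the operation is to move the last 2 characters to the front (rotate right by 2), then swap each adjacent pair of characters (1↔2, 3↔4, ...).
On "tryylykfqw": the first step gives "qwtryylykf", and the second then gives "wqrtyyylfk".
(Check on "vcygmirwvw": → "vwvcygmirw" → "wvcvgyimwr" ✓)

wqrtyyylfk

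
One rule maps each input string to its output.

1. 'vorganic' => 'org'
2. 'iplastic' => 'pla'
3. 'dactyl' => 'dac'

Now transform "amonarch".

Looking at the pairs, the operation is to swap the front and back halves of the string, then keep only the last 3 characters.
Applying both steps to "amonarch": "archamon", then "mon".
(Check on "vorganic": → "anicvorg" → "org" ✓)

mon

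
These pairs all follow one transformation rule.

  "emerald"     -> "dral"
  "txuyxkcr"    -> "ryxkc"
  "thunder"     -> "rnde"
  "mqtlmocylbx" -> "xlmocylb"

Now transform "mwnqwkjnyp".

Looking at the pairs, the operation is to delete the first 3 characters, then move the last character to the front.
So "mwnqwkjnyp" becomes "pqwkjny".

pqwkjny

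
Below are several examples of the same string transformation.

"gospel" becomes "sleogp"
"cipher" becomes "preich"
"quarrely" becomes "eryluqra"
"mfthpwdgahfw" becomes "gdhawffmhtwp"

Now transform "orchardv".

In each case the input is transformed by: swap each adjacent pair of characters (1↔2, 3↔4, ...), then swap the front and back halves of the string.
Starting from "orchardv": after the first operation, "rohcravd"; after the second, "ravdrohc".

ravdrohc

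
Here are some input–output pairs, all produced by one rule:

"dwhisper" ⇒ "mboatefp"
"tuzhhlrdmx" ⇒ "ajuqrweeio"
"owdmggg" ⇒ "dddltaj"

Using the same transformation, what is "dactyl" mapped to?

qviaxz

Looking at the pairs, the operation is to move the last 3 characters to the front (rotate right by 3), then shift every letter 3 places backward in the alphabet (wrapping around).
On "dactyl" that produces "qviaxz".
(Check on "owdmggg": → "gggowdm" → "dddltaj" ✓)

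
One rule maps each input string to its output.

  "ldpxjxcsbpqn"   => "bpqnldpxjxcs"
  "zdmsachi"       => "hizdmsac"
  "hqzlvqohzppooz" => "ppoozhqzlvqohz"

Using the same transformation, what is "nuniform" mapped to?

The rule is to move the first 2 characters to the end (rotate left by 2), then swap the front and back halves of the string.
For "nuniform", step one produces "niformnu"; step two turns that into "rmnunifo".

rmnunifo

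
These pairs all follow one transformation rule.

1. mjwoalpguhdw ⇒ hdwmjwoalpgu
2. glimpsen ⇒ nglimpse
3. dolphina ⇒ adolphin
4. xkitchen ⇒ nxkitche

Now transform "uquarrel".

luquarre

Each output is the input with this applied: swap the front and back halves of the string, then move the first 3 characters to the end (rotate left by 3).
"uquarrel" → "rreluqua" → "luquarre".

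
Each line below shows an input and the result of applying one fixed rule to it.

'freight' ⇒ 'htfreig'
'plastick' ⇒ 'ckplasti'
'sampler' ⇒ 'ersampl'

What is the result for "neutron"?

Each output is the input with this applied: move the last 2 characters to the front (rotate right by 2).
On "neutron" that produces "onneutr".

onneutr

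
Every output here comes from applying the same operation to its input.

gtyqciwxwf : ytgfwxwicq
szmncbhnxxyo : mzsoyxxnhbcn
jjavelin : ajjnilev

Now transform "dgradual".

The rule is to reverse the string, then move the last 3 characters to the front (rotate right by 3).
"dgradual" → "rgdlauda".

rgdlauda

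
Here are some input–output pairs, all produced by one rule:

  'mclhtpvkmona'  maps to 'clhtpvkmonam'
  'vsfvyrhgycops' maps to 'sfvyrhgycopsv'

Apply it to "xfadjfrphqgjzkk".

What's happening: move the first character to the end.
"xfadjfrphqgjzkk" → "fadjfrphqgjzkkx".

fadjfrphqgjzkkx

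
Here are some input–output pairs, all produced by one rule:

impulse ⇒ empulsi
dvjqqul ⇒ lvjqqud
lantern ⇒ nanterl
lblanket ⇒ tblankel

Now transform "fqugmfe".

equgmff

What's happening: swap the first and last characters.
For "fqugmfe" the result is "equgmff".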